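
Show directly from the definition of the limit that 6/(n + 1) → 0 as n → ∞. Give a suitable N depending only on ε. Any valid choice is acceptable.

N = 6/ε

Fix ε > 0. For n ≥ 1, |6/(n + 1) − 0| = 6/(n + 1) ≤ 6/n.
We need 6/n < ε, i.e. n > 6/ε.
Take N = 6/ε. If n > N then |6/(n + 1)| ≤ 6/n < ε.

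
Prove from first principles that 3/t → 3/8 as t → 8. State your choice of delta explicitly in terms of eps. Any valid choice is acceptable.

Let eps > 0 be given. We seek delta > 0 such that 0 < |t − 8| < delta implies |3/t − (3/8)| < eps.
|3/t − (3/8)| = 3·|8 − t|/(8·|t|) = 3|t − 8|/(8|t|).
Restrict delta ≤ 4. Then |t − 8| < 4 gives |t| > 4, so 8|t| > 32.
Then |3/t − (3/8)| < 3|t − 8|/32, which is < eps when |t − 8| < (32/3)eps.
Take delta = min(4, (32/3)eps). Then 0 < |t − 8| < delta gives both |t − 8| < 4 and |t − 8| < (32/3)eps, so |3/t − (3/8)| < eps.

delta = min(4, (32/3)eps)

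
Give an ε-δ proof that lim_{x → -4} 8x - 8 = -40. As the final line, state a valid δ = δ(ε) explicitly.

Fix ε > 0. We need δ > 0 so that 0 < |x + 4| < δ implies |(8x - 8) + 40| < ε.
|(8x - 8) + 40| = |8x + 32| = 8|x + 4|.
Thus it suffices that |x + 4| < ε/8.
Take δ = ε/8. If 0 < |x + 4| < δ then |(8x - 8) + 40| = 8|x + 4| < 8·(ε/8) = ε.

δ = ε/8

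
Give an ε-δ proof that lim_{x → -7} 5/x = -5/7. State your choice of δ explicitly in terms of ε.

Let ε > 0. We seek δ > 0 such that 0 < |x + 7| < δ implies |5/x + 5/7| < ε.
|5/x + 5/7| = 5·|-7 − x|/(7·|x|) = 5|x + 7|/(7|x|).
Require δ ≤ 7/2 so that |x| > 7 − 7/2 = 7/2, hence 7|x| > 49/2.
Then |5/x + 5/7| < 5|x + 7|/(49/2), which is < ε when |x + 7| < (49/10)ε.
Take δ = min(7/2, (49/10)ε). Then 0 < |x + 7| < δ gives both |x + 7| < 7/2 and |x + 7| < (49/10)ε, so |5/x + 5/7| < ε.

δ = min(7/2, (49/10)ε)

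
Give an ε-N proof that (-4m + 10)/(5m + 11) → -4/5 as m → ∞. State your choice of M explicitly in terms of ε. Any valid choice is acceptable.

Let ε > 0. For m ≥ 1, |(-4m + 10)/(5m + 11) + 4/5| = |94|/(5(5m + 11)) = 94/(5(5m + 11)).
Since 5m + 11 ≥ 5m for m ≥ 1, this is ≤ 94/(5·5m) = (94/25)/m.
So |(-4m + 10)/(5m + 11) + 4/5| < ε whenever m > (94/25)/ε.
Take M = (94/25)/ε. If m > M then |(-4m + 10)/(5m + 11) + 4/5| ≤ (94/25)/m < ε.

M = (94/25)/ε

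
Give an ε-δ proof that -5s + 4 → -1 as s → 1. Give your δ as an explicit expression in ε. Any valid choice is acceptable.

δ = ε/5

Let ε > 0. We need δ > 0 so that 0 < |s − 1| < δ implies |(-5s + 4) + 1| < ε.
Since (-5s + 4) + 1 = -5(s − 1), we have |(-5s + 4) + 1| = 5|s − 1|.
Thus it suffices that |s − 1| < ε/5.
Choosing δ = ε/5 gives |(-5s + 4) + 1| = 5|s − 1| < ε whenever |s − 1| < δ.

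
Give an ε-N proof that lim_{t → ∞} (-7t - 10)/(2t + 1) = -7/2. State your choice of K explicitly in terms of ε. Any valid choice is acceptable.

Suppose ε > 0. We seek K > 0 such that t > K implies |(-7t - 10)/(2t + 1) + 7/2| < ε.
(-7t - 10)/(2t + 1) + 7/2 = (2(-7t - 10) − (-7)(2t + 1)) / (2(2t + 1)) = -13/(2(2t + 1)).
For t > 0 we have 2t + 1 > 2t, so |(-7t - 10)/(2t + 1) + 7/2| = 13/(2(2t + 1)) < 13/(2·2t) = (13/4)/t.
Thus |(-7t - 10)/(2t + 1) + 7/2| < ε whenever t > (13/4)/ε.
Take K = (13/4)/ε. If t > K then |(-7t - 10)/(2t + 1) + 7/2| < (13/4)/t < ε.

K = (13/4)/ε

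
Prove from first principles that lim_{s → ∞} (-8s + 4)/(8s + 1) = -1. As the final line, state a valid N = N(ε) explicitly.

Let ε > 0 be given. We seek N > 0 such that s > N implies |(-8s + 4)/(8s + 1) + 1| < ε.
(-8s + 4)/(8s + 1) + 1 = (8(-8s + 4) − (-8)(8s + 1)) / (8(8s + 1)) = 40/(8(8s + 1)).
For s > 0 we have 8s + 1 > 8s, so |(-8s + 4)/(8s + 1) + 1| = 40/(8(8s + 1)) < 40/(8·8s) = (5/8)/s.
Thus |(-8s + 4)/(8s + 1) + 1| < ε whenever s > (5/8)/ε.
Take N = (5/8)/ε. If s > N then |(-8s + 4)/(8s + 1) + 1| < (5/8)/s < ε.

N = (5/8)/ε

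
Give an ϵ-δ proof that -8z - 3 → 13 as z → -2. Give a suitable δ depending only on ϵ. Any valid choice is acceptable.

Fix ϵ > 0. We need δ > 0 so that 0 < |z + 2| < δ implies |(-8z - 3) − 13| < ϵ.
Since (-8z - 3) − 13 = -8(z + 2), we have |(-8z - 3) − 13| = 8|z + 2|.
Thus it suffices that |z + 2| < ϵ/8.
Take δ = ϵ/8. If 0 < |z + 2| < δ then |(-8z - 3) − 13| = 8|z + 2| < 8·(ϵ/8) = ϵ.

δ = ϵ/8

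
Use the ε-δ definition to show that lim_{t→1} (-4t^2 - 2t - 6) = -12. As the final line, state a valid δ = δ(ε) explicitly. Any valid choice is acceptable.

Fix ε > 0. We want δ > 0 such that 0 < |t − 1| < δ implies |(-4t^2 - 2t - 6) + 12| < ε.
(-4t^2 - 2t - 6) + 12 = -4t^2 - 2t + 6 = (t − 1)(-4t - 6).
So |(-4t^2 - 2t - 6) + 12| = |t − 1|·|-4t - 6|.
Require δ ≤ 2. Then |t − 1| < 2 gives |t| < 3, and by the triangle inequality |-4t - 6| ≤ 4·3 + 6 = 18.
Hence |(-4t^2 - 2t - 6) + 12| ≤ 18|t − 1| < ε provided |t − 1| < ε/18.
Take δ = min(2, ε/18). Then 0 < |t − 1| < δ gives both |t − 1| < 2 and |t − 1| < ε/18, so |(-4t^2 - 2t - 6) + 12| < ε.

δ = min(2, ε/18)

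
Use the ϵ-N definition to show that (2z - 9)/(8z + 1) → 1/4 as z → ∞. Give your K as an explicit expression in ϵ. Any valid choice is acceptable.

K = (37/32)/ϵ

Fix ϵ > 0. We seek K > 0 such that z > K implies |(2z - 9)/(8z + 1) − (1/4)| < ϵ.
(2z - 9)/(8z + 1) − (1/4) = (8(2z - 9) − 2(8z + 1)) / (8(8z + 1)) = -74/(8(8z + 1)).
For z > 0 we have 8z + 1 > 8z, so |(2z - 9)/(8z + 1) − (1/4)| = 74/(8(8z + 1)) < 74/(8·8z) = (37/32)/z.
Thus |(2z - 9)/(8z + 1) − (1/4)| < ϵ whenever z > (37/32)/ϵ.
Take K = (37/32)/ϵ. If z > K then |(2z - 9)/(8z + 1) − (1/4)| < (37/32)/z < ϵ.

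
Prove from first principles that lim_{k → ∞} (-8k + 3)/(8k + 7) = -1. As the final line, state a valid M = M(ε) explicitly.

M = (5/4)/ε

Let ε > 0 be given. For k ≥ 1, |(-8k + 3)/(8k + 7) + 1| = |80|/(8(8k + 7)) = 80/(8(8k + 7)).
Since 8k + 7 ≥ 8k for k ≥ 1, this is ≤ 80/(8·8k) = (5/4)/k.
So |(-8k + 3)/(8k + 7) + 1| < ε whenever k > (5/4)/ε.
Take M = (5/4)/ε. If k > M then |(-8k + 3)/(8k + 7) + 1| ≤ (5/4)/k < ε.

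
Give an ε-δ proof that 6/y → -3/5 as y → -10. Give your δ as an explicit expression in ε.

Fix ε > 0. We seek δ > 0 such that 0 < |y + 10| < δ implies |6/y + 3/5| < ε.
|6/y + 3/5| = 6·|-10 − y|/(10·|y|) = 6|y + 10|/(10|y|).
Restrict δ ≤ 5. Then |y + 10| < 5 gives |y| > 5, so 10|y| > 50.
Then |6/y + 3/5| < 6|y + 10|/50, which is < ε when |y + 10| < (25/3)ε.
Take δ = min(5, (25/3)ε). Then 0 < |y + 10| < δ gives both |y + 10| < 5 and |y + 10| < (25/3)ε, so |6/y + 3/5| < ε.

δ = min(5, (25/3)ε)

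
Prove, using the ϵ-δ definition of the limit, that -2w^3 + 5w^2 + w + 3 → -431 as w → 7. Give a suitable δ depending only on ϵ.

δ = min(1, ϵ/262)

Let ϵ > 0 be given. We want δ > 0 such that 0 < |w − 7| < δ implies |(-2w^3 + 5w^2 + w + 3) + 431| < ϵ.
(-2w^3 + 5w^2 + w + 3) + 431 = -2w^3 + 5w^2 + w + 434 = (w − 7)(-2w^2 - 9w - 62).
So |(-2w^3 + 5w^2 + w + 3) + 431| = |w − 7|·|-2w^2 - 9w - 62|.
Require δ ≤ 1. Then |w − 7| < 1 gives |w| < 8, and by the triangle inequality |-2w^2 - 9w - 62| ≤ 2·8^2 + 9·8 + 62 = 262.
Hence |(-2w^3 + 5w^2 + w + 3) + 431| ≤ 262|w − 7| < ϵ provided |w − 7| < ϵ/262.
Choosing δ = min(1, ϵ/262) ensures both conditions, hence |(-2w^3 + 5w^2 + w + 3) + 431| < ϵ.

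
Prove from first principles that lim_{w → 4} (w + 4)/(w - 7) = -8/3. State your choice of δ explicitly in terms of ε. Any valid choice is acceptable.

δ = min(3/2, (9/22)ε)

Let ε > 0. We want δ > 0 with 0 < |w − 4| < δ ⇒ |(w + 4)/(w - 7) + 8/3| < ε.
Combining over a common denominator, (w + 4)/(w - 7) + 8/3 = [(w + 4)·(-3) − 8·(w - 7)] / [(-3)·(w - 7)] = -11(w − 4) / ((-3)(w - 7)).
So |(w + 4)/(w - 7) + 8/3| = 11|w − 4| / (3·|w − 7|).
Restrict δ ≤ 3/2. Then |w − 4| < 3/2 gives |w − 7| = |(w − 4) + (-3)| ≥ 3 − 3/2 = 3/2.
Hence |(w + 4)/(w - 7) + 8/3| < 11|w − 4|/(3·(3/2)) = (22/9)|w − 4|, which is < ε once |w − 4| < (9/22)ε.
Take δ = min(3/2, (9/22)ε). Then 0 < |w − 4| < δ forces both bounds, so |(w + 4)/(w - 7) + 8/3| < ε.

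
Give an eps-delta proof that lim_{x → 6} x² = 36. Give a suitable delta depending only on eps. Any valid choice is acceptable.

delta = min(1, eps/13)

Let eps > 0 be given. We seek delta > 0 with 0 < |x − 6| < delta ⇒ |x² − 36| < eps.
Factor: x² − 36 = (x − 6)(x + 6), so |x² − 36| = |x − 6|·|x + 6|.
Impose delta ≤ 1 so that |x| < 7; then |x + 6| ≤ 13.
Hence |x² − 36| ≤ 13|x − 6|, which is < eps once |x − 6| < eps/13.
Take delta = min(1, eps/13). If 0 < |x − 6| < delta then both bounds hold and |x² − 36| ≤ 13|x − 6| < 13·(eps/13) = eps.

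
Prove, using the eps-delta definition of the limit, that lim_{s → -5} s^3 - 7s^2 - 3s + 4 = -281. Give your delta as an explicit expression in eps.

delta = min(1, eps/165)

Let eps > 0 be given. We want delta > 0 such that 0 < |s + 5| < delta implies |(s^3 - 7s^2 - 3s + 4) + 281| < eps.
(s^3 - 7s^2 - 3s + 4) + 281 = s^3 - 7s^2 - 3s + 285 = (s + 5)(s^2 - 12s + 57).
So |(s^3 - 7s^2 - 3s + 4) + 281| = |s + 5|·|s^2 - 12s + 57|.
Assume first that |s + 5| < 1, so |s| < 6. Then |s^2 - 12s + 57| ≤ 6^2 + 12·6 + 57 = 165.
Hence |(s^3 - 7s^2 - 3s + 4) + 281| ≤ 165|s + 5| < eps provided |s + 5| < eps/165.
Choosing delta = min(1, eps/165) ensures both conditions, hence |(s^3 - 7s^2 - 3s + 4) + 281| < eps.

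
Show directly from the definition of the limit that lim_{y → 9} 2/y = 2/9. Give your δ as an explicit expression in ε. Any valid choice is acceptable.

δ = min(9/2, (81/4)ε)

Let ε > 0 be given. We seek δ > 0 such that 0 < |y − 9| < δ implies |2/y − (2/9)| < ε.
|2/y − (2/9)| = 2·|9 − y|/(9·|y|) = 2|y − 9|/(9|y|).
Require δ ≤ 9/2 so that |y| > 9 − 9/2 = 9/2, hence 9|y| > 81/2.
Then |2/y − (2/9)| < 2|y − 9|/(81/2), which is < ε when |y − 9| < (81/4)ε.
Take δ = min(9/2, (81/4)ε). Then 0 < |y − 9| < δ gives both |y − 9| < 9/2 and |y − 9| < (81/4)ε, so |2/y − (2/9)| < ε.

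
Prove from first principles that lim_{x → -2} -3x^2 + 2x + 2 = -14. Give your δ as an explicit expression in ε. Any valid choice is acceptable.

Let ε > 0 be given. We want δ > 0 such that 0 < |x + 2| < δ implies |(-3x^2 + 2x + 2) + 14| < ε.
(-3x^2 + 2x + 2) + 14 = -3x^2 + 2x + 16 = (x + 2)(-3x + 8).
So |(-3x^2 + 2x + 2) + 14| = |x + 2|·|-3x + 8|.
Assume first that |x + 2| < 1, so |x| < 3. Then |-3x + 8| ≤ 3·3 + 8 = 17.
Hence |(-3x^2 + 2x + 2) + 14| ≤ 17|x + 2| < ε provided |x + 2| < ε/17.
Take δ = min(1, ε/17). Then 0 < |x + 2| < δ gives both |x + 2| < 1 and |x + 2| < ε/17, so |(-3x^2 + 2x + 2) + 14| < ε.

δ = min(1, ε/17)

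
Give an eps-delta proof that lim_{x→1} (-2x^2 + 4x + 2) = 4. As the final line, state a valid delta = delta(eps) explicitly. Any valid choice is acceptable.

Suppose eps > 0. We want delta > 0 such that 0 < |x − 1| < delta implies |(-2x^2 + 4x + 2) − 4| < eps.
(-2x^2 + 4x + 2) − 4 = -2x^2 + 4x - 2 = (x − 1)(-2x + 2).
So |(-2x^2 + 4x + 2) − 4| = |x − 1|·|-2x + 2|.
Assume first that |x − 1| < 2, so |x| < 3. Then |-2x + 2| ≤ 2·3 + 2 = 8.
Hence |(-2x^2 + 4x + 2) − 4| ≤ 8|x − 1| < eps provided |x − 1| < eps/8.
Take delta = min(2, eps/8). Then 0 < |x − 1| < delta gives both |x − 1| < 2 and |x − 1| < eps/8, so |(-2x^2 + 4x + 2) − 4| < eps.

delta = min(2, eps/8)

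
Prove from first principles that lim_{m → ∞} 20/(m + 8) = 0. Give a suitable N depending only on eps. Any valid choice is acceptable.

Let eps > 0 be given. For m ≥ 1, |20/(m + 8) − 0| = 20/(m + 8) ≤ 20/m.
We need 20/m < eps, i.e. m > 20/eps.
Take N = 20/eps. If m > N then |20/(m + 8)| ≤ 20/m < eps.

N = 20/eps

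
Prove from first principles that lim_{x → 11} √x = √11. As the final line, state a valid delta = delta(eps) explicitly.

Suppose eps > 0. We want delta > 0 such that 0 < |x − 11| < delta implies |√x − √11| < eps.
Rationalise: √x − √11 = (x − 11)/(√x + √11), so |√x − √11| = |x − 11|/(√x + √11).
Restrict delta ≤ 11 so that |x − 11| < 11 forces x > 0, and then √x + √11 > √11.
Hence |√x − √11| < |x − 11|/√11, which is < eps once |x − 11| < √11·eps.
Take delta = min(11, √11·eps). If 0 < |x − 11| < delta then x > 0 and |√x − √11| < |x − 11|/√11 < eps.

delta = min(11, √11·eps)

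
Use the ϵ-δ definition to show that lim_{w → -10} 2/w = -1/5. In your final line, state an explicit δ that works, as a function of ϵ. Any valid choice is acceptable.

Let ϵ > 0 be given. We seek δ > 0 such that 0 < |w + 10| < δ implies |2/w + 1/5| < ϵ.
|2/w + 1/5| = 2·|-10 − w|/(10·|w|) = 2|w + 10|/(10|w|).
Require δ ≤ 5 so that |w| > 10 − 5 = 5, hence 10|w| > 50.
Then |2/w + 1/5| < 2|w + 10|/50, which is < ϵ when |w + 10| < 25ϵ.
Take δ = min(5, 25ϵ). Then 0 < |w + 10| < δ gives both |w + 10| < 5 and |w + 10| < 25ϵ, so |2/w + 1/5| < ϵ.

δ = min(5, 25ϵ)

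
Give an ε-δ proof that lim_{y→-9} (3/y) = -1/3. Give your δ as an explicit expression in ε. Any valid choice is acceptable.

δ = min(9/2, (27/2)ε)

Fix ε > 0. We seek δ > 0 such that 0 < |y + 9| < δ implies |3/y + 1/3| < ε.
|3/y + 1/3| = 3·|-9 − y|/(9·|y|) = 3|y + 9|/(9|y|).
Restrict δ ≤ 9/2. Then |y + 9| < 9/2 gives |y| > 9/2, so 9|y| > 81/2.
Then |3/y + 1/3| < 3|y + 9|/(81/2), which is < ε when |y + 9| < (27/2)ε.
Take δ = min(9/2, (27/2)ε). Then 0 < |y + 9| < δ gives both |y + 9| < 9/2 and |y + 9| < (27/2)ε, so |3/y + 1/3| < ε.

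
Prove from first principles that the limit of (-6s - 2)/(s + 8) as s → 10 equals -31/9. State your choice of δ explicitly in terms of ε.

δ = min(9, (81/23)ε)

Fix ε > 0. We want δ > 0 with 0 < |s − 10| < δ ⇒ |(-6s - 2)/(s + 8) + 31/9| < ε.
Combining over a common denominator, (-6s - 2)/(s + 8) + 31/9 = [(-6s - 2)·18 − (-62)·(s + 8)] / [18·(s + 8)] = -46(s − 10) / (18(s + 8)).
So |(-6s - 2)/(s + 8) + 31/9| = 46|s − 10| / (18·|s + 8|).
Restrict δ ≤ 9. Then |s − 10| < 9 gives |s + 8| = |(s − 10) + 18| ≥ 18 − 9 = 9.
Hence |(-6s - 2)/(s + 8) + 31/9| < 46|s − 10|/(18·9) = (23/81)|s − 10|, which is < ε once |s − 10| < (81/23)ε.
Take δ = min(9, (81/23)ε). Then 0 < |s − 10| < δ forces both bounds, so |(-6s - 2)/(s + 8) + 31/9| < ε.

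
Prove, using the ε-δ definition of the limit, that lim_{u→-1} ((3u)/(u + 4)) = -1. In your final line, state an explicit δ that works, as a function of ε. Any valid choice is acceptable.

Suppose ε > 0. We want δ > 0 with 0 < |u + 1| < δ ⇒ |(3u)/(u + 4) + 1| < ε.
Combining over a common denominator, (3u)/(u + 4) + 1 = [(3u)·3 − (-3)·(u + 4)] / [3·(u + 4)] = 12(u + 1) / (3(u + 4)).
So |(3u)/(u + 4) + 1| = 12|u + 1| / (3·|u + 4|).
Restrict δ ≤ 3/2. Then |u + 1| < 3/2 gives |u + 4| = |(u + 1) + 3| ≥ 3 − 3/2 = 3/2.
Hence |(3u)/(u + 4) + 1| < 12|u + 1|/(3·(3/2)) = (8/3)|u + 1|, which is < ε once |u + 1| < (3/8)ε.
Take δ = min(3/2, (3/8)ε). Then 0 < |u + 1| < δ forces both bounds, so |(3u)/(u + 4) + 1| < ε.

δ = min(3/2, (3/8)ε)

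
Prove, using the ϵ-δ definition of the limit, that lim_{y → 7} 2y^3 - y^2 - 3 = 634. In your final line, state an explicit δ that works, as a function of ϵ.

Let ϵ > 0 be given. We want δ > 0 such that 0 < |y − 7| < δ implies |(2y^3 - y^2 - 3) − 634| < ϵ.
(2y^3 - y^2 - 3) − 634 = 2y^3 - y^2 - 637 = (y − 7)(2y^2 + 13y + 91).
So |(2y^3 - y^2 - 3) − 634| = |y − 7|·|2y^2 + 13y + 91|.
Assume first that |y − 7| < 1, so |y| < 8. Then |2y^2 + 13y + 91| ≤ 2·8^2 + 13·8 + 91 = 323.
Hence |(2y^3 - y^2 - 3) − 634| ≤ 323|y − 7| < ϵ provided |y − 7| < ϵ/323.
Choosing δ = min(1, ϵ/323) ensures both conditions, hence |(2y^3 - y^2 - 3) − 634| < ϵ.

δ = min(1, ϵ/323)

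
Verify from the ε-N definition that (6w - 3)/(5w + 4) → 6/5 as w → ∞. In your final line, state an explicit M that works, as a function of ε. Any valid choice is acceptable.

Let ε > 0. We seek M > 0 such that w > M implies |(6w - 3)/(5w + 4) − (6/5)| < ε.
(6w - 3)/(5w + 4) − (6/5) = (5(6w - 3) − 6(5w + 4)) / (5(5w + 4)) = -39/(5(5w + 4)).
For w > 0 we have 5w + 4 > 5w, so |(6w - 3)/(5w + 4) − (6/5)| = 39/(5(5w + 4)) < 39/(5·5w) = (39/25)/w.
Thus |(6w - 3)/(5w + 4) − (6/5)| < ε whenever w > (39/25)/ε.
Take M = (39/25)/ε. If w > M then |(6w - 3)/(5w + 4) − (6/5)| < (39/25)/w < ε.

M = (39/25)/ε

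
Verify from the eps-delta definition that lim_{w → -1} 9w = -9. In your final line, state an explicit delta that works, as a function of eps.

Fix eps > 0. We need delta > 0 so that 0 < |w + 1| < delta implies |(9w) + 9| < eps.
Since (9w) + 9 = 9(w + 1), we have |(9w) + 9| = 9|w + 1|.
So 9|w + 1| < eps exactly when |w + 1| < eps/9.
Choosing delta = eps/9 gives |(9w) + 9| = 9|w + 1| < eps whenever |w + 1| < delta.

delta = eps/9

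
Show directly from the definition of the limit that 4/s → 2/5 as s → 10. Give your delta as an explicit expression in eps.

delta = min(5, (25/2)eps)

Let eps > 0 be given. We seek delta > 0 such that 0 < |s − 10| < delta implies |4/s − (2/5)| < eps.
|4/s − (2/5)| = 4·|10 − s|/(10·|s|) = 4|s − 10|/(10|s|).
Restrict delta ≤ 5. Then |s − 10| < 5 gives |s| > 5, so 10|s| > 50.
Then |4/s − (2/5)| < 4|s − 10|/50, which is < eps when |s − 10| < (25/2)eps.
Take delta = min(5, (25/2)eps). Then 0 < |s − 10| < delta gives both |s − 10| < 5 and |s − 10| < (25/2)eps, so |4/s − (2/5)| < eps.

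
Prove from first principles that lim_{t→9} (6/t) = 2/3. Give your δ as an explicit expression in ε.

Fix ε > 0. We seek δ > 0 such that 0 < |t − 9| < δ implies |6/t − (2/3)| < ε.
|6/t − (2/3)| = 6·|9 − t|/(9·|t|) = 6|t − 9|/(9|t|).
Require δ ≤ 9/2 so that |t| > 9 − 9/2 = 9/2, hence 9|t| > 81/2.
Then |6/t − (2/3)| < 6|t − 9|/(81/2), which is < ε when |t − 9| < (27/4)ε.
Take δ = min(9/2, (27/4)ε). Then 0 < |t − 9| < δ gives both |t − 9| < 9/2 and |t − 9| < (27/4)ε, so |6/t − (2/3)| < ε.

δ = min(9/2, (27/4)ε)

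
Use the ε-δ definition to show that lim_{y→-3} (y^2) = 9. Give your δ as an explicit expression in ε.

δ = min(2, ε/8)

Suppose ε > 0. We seek δ > 0 with 0 < |y + 3| < δ ⇒ |y^2 − 9| < ε.
Factor: y^2 − 9 = (y + 3)(y - 3), so |y^2 − 9| = |y + 3|·|y - 3|.
Restrict δ ≤ 2. Then |y + 3| < 2 gives |y| < 5, so by the triangle inequality |y - 3| ≤ 5 + 3 = 8.
Hence |y^2 − 9| ≤ 8|y + 3|, which is < ε once |y + 3| < ε/8.
Take δ = min(2, ε/8). If 0 < |y + 3| < δ then both bounds hold and |y^2 − 9| ≤ 8|y + 3| < 8·(ε/8) = ε.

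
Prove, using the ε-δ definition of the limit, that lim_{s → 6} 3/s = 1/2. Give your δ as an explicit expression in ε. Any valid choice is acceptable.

Let ε > 0. We seek δ > 0 such that 0 < |s − 6| < δ implies |3/s − (1/2)| < ε.
|3/s − (1/2)| = 3·|6 − s|/(6·|s|) = 3|s − 6|/(6|s|).
Require δ ≤ 3 so that |s| > 6 − 3 = 3, hence 6|s| > 18.
Then |3/s − (1/2)| < 3|s − 6|/18, which is < ε when |s − 6| < 6ε.
Take δ = min(3, 6ε). Then 0 < |s − 6| < δ gives both |s − 6| < 3 and |s − 6| < 6ε, so |3/s − (1/2)| < ε.

δ = min(3, 6ε)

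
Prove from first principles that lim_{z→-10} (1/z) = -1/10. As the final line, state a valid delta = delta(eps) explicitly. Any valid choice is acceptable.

delta = min(5, 50eps)

Let eps > 0 be given. We seek delta > 0 such that 0 < |z + 10| < delta implies |1/z + 1/10| < eps.
|1/z + 1/10| = |-10 − z|/(10·|z|) = |z + 10|/(10|z|).
Restrict delta ≤ 5. Then |z + 10| < 5 gives |z| > 5, so 10|z| > 50.
Then |1/z + 1/10| < |z + 10|/50, which is < eps when |z + 10| < 50eps.
Take delta = min(5, 50eps). Then 0 < |z + 10| < delta gives both |z + 10| < 5 and |z + 10| < 50eps, so |1/z + 1/10| < eps.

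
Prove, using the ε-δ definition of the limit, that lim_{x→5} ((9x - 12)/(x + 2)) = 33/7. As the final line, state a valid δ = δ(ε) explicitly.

Suppose ε > 0. We want δ > 0 with 0 < |x − 5| < δ ⇒ |(9x - 12)/(x + 2) − (33/7)| < ε.
Combining over a common denominator, (9x - 12)/(x + 2) − (33/7) = [(9x - 12)·7 − 33·(x + 2)] / [7·(x + 2)] = 30(x − 5) / (7(x + 2)).
So |(9x - 12)/(x + 2) − (33/7)| = 30|x − 5| / (7·|x + 2|).
Restrict δ ≤ 7/2. Then |x − 5| < 7/2 gives |x + 2| = |(x − 5) + 7| ≥ 7 − 7/2 = 7/2.
Hence |(9x - 12)/(x + 2) − (33/7)| < 30|x − 5|/(7·(7/2)) = (60/49)|x − 5|, which is < ε once |x − 5| < (49/60)ε.
Take δ = min(7/2, (49/60)ε). Then 0 < |x − 5| < δ forces both bounds, so |(9x - 12)/(x + 2) − (33/7)| < ε.

δ = min(7/2, (49/60)ε)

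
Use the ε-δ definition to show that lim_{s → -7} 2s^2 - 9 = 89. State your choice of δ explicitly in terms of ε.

Suppose ε > 0. We want δ > 0 such that 0 < |s + 7| < δ implies |(2s^2 - 9) − 89| < ε.
(2s^2 - 9) − 89 = 2s^2 - 98 = (s + 7)(2s - 14).
So |(2s^2 - 9) − 89| = |s + 7|·|2s - 14|.
Assume first that |s + 7| < 1, so |s| < 8. Then |2s - 14| ≤ 2·8 + 14 = 30.
Hence |(2s^2 - 9) − 89| ≤ 30|s + 7| < ε provided |s + 7| < ε/30.
Take δ = min(1, ε/30). Then 0 < |s + 7| < δ gives both |s + 7| < 1 and |s + 7| < ε/30, so |(2s^2 - 9) − 89| < ε.

δ = min(1, ε/30)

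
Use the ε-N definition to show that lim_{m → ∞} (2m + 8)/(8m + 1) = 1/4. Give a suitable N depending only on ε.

Fix ε > 0. For m ≥ 1, |(2m + 8)/(8m + 1) − (1/4)| = |62|/(8(8m + 1)) = 62/(8(8m + 1)).
Since 8m + 1 ≥ 8m for m ≥ 1, this is ≤ 62/(8·8m) = (31/32)/m.
So |(2m + 8)/(8m + 1) − (1/4)| < ε whenever m > (31/32)/ε.
Take N = (31/32)/ε. If m > N then |(2m + 8)/(8m + 1) − (1/4)| ≤ (31/32)/m < ε.

N = (31/32)/ε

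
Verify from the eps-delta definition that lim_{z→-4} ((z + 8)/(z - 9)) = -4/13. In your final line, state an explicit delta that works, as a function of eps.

Suppose eps > 0. We want delta > 0 with 0 < |z + 4| < delta ⇒ |(z + 8)/(z - 9) + 4/13| < eps.
Combining over a common denominator, (z + 8)/(z - 9) + 4/13 = [(z + 8)·(-13) − 4·(z - 9)] / [(-13)·(z - 9)] = -17(z + 4) / ((-13)(z - 9)).
So |(z + 8)/(z - 9) + 4/13| = 17|z + 4| / (13·|z − 9|).
Require delta ≤ 13/2, so |z − 9| ≥ |-13| − |z + 4| > 13 − 13/2 = 13/2.
Hence |(z + 8)/(z - 9) + 4/13| < 17|z + 4|/(13·(13/2)) = (34/169)|z + 4|, which is < eps once |z + 4| < (169/34)eps.
Take delta = min(13/2, (169/34)eps). Then 0 < |z + 4| < delta forces both bounds, so |(z + 8)/(z - 9) + 4/13| < eps.

delta = min(13/2, (169/34)eps)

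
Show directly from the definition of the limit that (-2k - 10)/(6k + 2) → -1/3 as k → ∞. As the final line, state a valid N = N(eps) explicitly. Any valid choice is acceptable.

Suppose eps > 0. For k ≥ 1, |(-2k - 10)/(6k + 2) + 1/3| = |-56|/(6(6k + 2)) = 56/(6(6k + 2)).
Since 6k + 2 ≥ 6k for k ≥ 1, this is ≤ 56/(6·6k) = (14/9)/k.
So |(-2k - 10)/(6k + 2) + 1/3| < eps whenever k > (14/9)/eps.
Take N = (14/9)/eps. If k > N then |(-2k - 10)/(6k + 2) + 1/3| ≤ (14/9)/k < eps.

N = (14/9)/eps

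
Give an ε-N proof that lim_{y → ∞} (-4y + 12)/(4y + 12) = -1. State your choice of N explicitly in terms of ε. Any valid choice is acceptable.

N = 6/ε

Fix ε > 0. We seek N > 0 such that y > N implies |(-4y + 12)/(4y + 12) + 1| < ε.
(-4y + 12)/(4y + 12) + 1 = (4(-4y + 12) − (-4)(4y + 12)) / (4(4y + 12)) = 96/(4(4y + 12)).
For y > 0 we have 4y + 12 > 4y, so |(-4y + 12)/(4y + 12) + 1| = 96/(4(4y + 12)) < 96/(4·4y) = 6/y.
Thus |(-4y + 12)/(4y + 12) + 1| < ε whenever y > 6/ε.
Take N = 6/ε. If y > N then |(-4y + 12)/(4y + 12) + 1| < 6/y < ε.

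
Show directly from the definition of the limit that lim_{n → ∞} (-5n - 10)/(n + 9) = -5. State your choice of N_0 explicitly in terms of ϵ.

Let ϵ > 0. For n ≥ 1, |(-5n - 10)/(n + 9) + 5| = |35|/((n + 9)) = 35/((n + 9)).
Since n + 9 ≥ n for n ≥ 1, this is ≤ 35/(n) = 35/n.
So |(-5n - 10)/(n + 9) + 5| < ϵ whenever n > 35/ϵ.
Take N_0 = 35/ϵ. If n > N_0 then |(-5n - 10)/(n + 9) + 5| ≤ 35/n < ϵ.

N_0 = 35/ϵ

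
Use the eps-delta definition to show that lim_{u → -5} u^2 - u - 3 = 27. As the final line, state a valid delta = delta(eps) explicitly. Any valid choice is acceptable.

Fix eps > 0. We want delta > 0 such that 0 < |u + 5| < delta implies |(u^2 - u - 3) − 27| < eps.
(u^2 - u - 3) − 27 = u^2 - u - 30 = (u + 5)(u - 6).
So |(u^2 - u - 3) − 27| = |u + 5|·|u - 6|.
Require delta ≤ 1. Then |u + 5| < 1 gives |u| < 6, and by the triangle inequality |u - 6| ≤ 6 + 6 = 12.
Hence |(u^2 - u - 3) − 27| ≤ 12|u + 5| < eps provided |u + 5| < eps/12.
Choosing delta = min(1, eps/12) ensures both conditions, hence |(u^2 - u - 3) − 27| < eps.

delta = min(1, eps/12)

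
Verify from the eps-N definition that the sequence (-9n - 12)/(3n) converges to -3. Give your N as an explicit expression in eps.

N = 4/eps

Fix eps > 0. For n ≥ 1, |(-9n - 12)/(3n) + 3| = |-36|/(3(3n)) = 36/(3(3n)).
Since 3n ≥ 3n for n ≥ 1, this is ≤ 36/(3·3n) = 4/n.
So |(-9n - 12)/(3n) + 3| < eps whenever n > 4/eps.
Take N = 4/eps. If n > N then |(-9n - 12)/(3n) + 3| ≤ 4/n < eps.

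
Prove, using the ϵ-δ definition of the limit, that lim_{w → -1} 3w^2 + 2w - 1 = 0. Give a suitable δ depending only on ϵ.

δ = min(1, ϵ/7)

Suppose ϵ > 0. We want δ > 0 such that 0 < |w + 1| < δ implies |(3w^2 + 2w - 1)| < ϵ.
(3w^2 + 2w - 1) = 3w^2 + 2w - 1 = (w + 1)(3w - 1).
So |(3w^2 + 2w - 1)| = |w + 1|·|3w - 1|.
Require δ ≤ 1. Then |w + 1| < 1 gives |w| < 2, and by the triangle inequality |3w - 1| ≤ 3·2 + 1 = 7.
Hence |(3w^2 + 2w - 1)| ≤ 7|w + 1| < ϵ provided |w + 1| < ϵ/7.
Choosing δ = min(1, ϵ/7) ensures both conditions, hence |(3w^2 + 2w - 1)| < ϵ.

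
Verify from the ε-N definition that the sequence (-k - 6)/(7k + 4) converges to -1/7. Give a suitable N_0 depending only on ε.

N_0 = (38/49)/ε

Let ε > 0. For k ≥ 1, |(-k - 6)/(7k + 4) + 1/7| = |-38|/(7(7k + 4)) = 38/(7(7k + 4)).
Since 7k + 4 ≥ 7k for k ≥ 1, this is ≤ 38/(7·7k) = (38/49)/k.
So |(-k - 6)/(7k + 4) + 1/7| < ε whenever k > (38/49)/ε.
Take N_0 = (38/49)/ε. If k > N_0 then |(-k - 6)/(7k + 4) + 1/7| ≤ (38/49)/k < ε.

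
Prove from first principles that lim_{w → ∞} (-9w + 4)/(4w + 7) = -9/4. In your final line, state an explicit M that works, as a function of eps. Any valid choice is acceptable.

M = (79/16)/eps

Suppose eps > 0. We seek M > 0 such that w > M implies |(-9w + 4)/(4w + 7) + 9/4| < eps.
(-9w + 4)/(4w + 7) + 9/4 = (4(-9w + 4) − (-9)(4w + 7)) / (4(4w + 7)) = 79/(4(4w + 7)).
For w > 0 we have 4w + 7 > 4w, so |(-9w + 4)/(4w + 7) + 9/4| = 79/(4(4w + 7)) < 79/(4·4w) = (79/16)/w.
Thus |(-9w + 4)/(4w + 7) + 9/4| < eps whenever w > (79/16)/eps.
Take M = (79/16)/eps. If w > M then |(-9w + 4)/(4w + 7) + 9/4| < (79/16)/w < eps.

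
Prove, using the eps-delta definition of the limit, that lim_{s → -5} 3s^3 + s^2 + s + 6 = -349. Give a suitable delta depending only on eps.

delta = min(1, eps/263)

Fix eps > 0. We want delta > 0 such that 0 < |s + 5| < delta implies |(3s^3 + s^2 + s + 6) + 349| < eps.
(3s^3 + s^2 + s + 6) + 349 = 3s^3 + s^2 + s + 355 = (s + 5)(3s^2 - 14s + 71).
So |(3s^3 + s^2 + s + 6) + 349| = |s + 5|·|3s^2 - 14s + 71|.
Assume first that |s + 5| < 1, so |s| < 6. Then |3s^2 - 14s + 71| ≤ 3·6^2 + 14·6 + 71 = 263.
Hence |(3s^3 + s^2 + s + 6) + 349| ≤ 263|s + 5| < eps provided |s + 5| < eps/263.
Choosing delta = min(1, eps/263) ensures both conditions, hence |(3s^3 + s^2 + s + 6) + 349| < eps.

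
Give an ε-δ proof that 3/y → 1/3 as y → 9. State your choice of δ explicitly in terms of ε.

Let ε > 0. We seek δ > 0 such that 0 < |y − 9| < δ implies |3/y − (1/3)| < ε.
|3/y − (1/3)| = 3·|9 − y|/(9·|y|) = 3|y − 9|/(9|y|).
Restrict δ ≤ 9/2. Then |y − 9| < 9/2 gives |y| > 9/2, so 9|y| > 81/2.
Then |3/y − (1/3)| < 3|y − 9|/(81/2), which is < ε when |y − 9| < (27/2)ε.
Take δ = min(9/2, (27/2)ε). Then 0 < |y − 9| < δ gives both |y − 9| < 9/2 and |y − 9| < (27/2)ε, so |3/y − (1/3)| < ε.

δ = min(9/2, (27/2)ε)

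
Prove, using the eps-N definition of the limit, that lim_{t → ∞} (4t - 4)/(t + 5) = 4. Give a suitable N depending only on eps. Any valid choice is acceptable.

Fix eps > 0. We seek N > 0 such that t > N implies |(4t - 4)/(t + 5) − 4| < eps.
(4t - 4)/(t + 5) − 4 = ((4t - 4) − 4(t + 5)) / ((t + 5)) = -24/((t + 5)).
For t > 0 we have t + 5 > t, so |(4t - 4)/(t + 5) − 4| = 24/((t + 5)) < 24/(t) = 24/t.
Thus |(4t - 4)/(t + 5) − 4| < eps whenever t > 24/eps.
Take N = 24/eps. If t > N then |(4t - 4)/(t + 5) − 4| < 24/t < eps.

N = 24/eps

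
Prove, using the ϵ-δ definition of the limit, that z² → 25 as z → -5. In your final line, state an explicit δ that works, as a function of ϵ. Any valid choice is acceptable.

δ = min(1, ϵ/11)

Fix ϵ > 0. We seek δ > 0 with 0 < |z + 5| < δ ⇒ |z² − 25| < ϵ.
Factor: z² − 25 = (z + 5)(z - 5), so |z² − 25| = |z + 5|·|z - 5|.
Restrict δ ≤ 1. Then |z + 5| < 1 gives |z| < 6, so by the triangle inequality |z - 5| ≤ 6 + 5 = 11.
Hence |z² − 25| ≤ 11|z + 5|, which is < ϵ once |z + 5| < ϵ/11.
Take δ = min(1, ϵ/11). If 0 < |z + 5| < δ then both bounds hold and |z² − 25| ≤ 11|z + 5| < 11·(ϵ/11) = ϵ.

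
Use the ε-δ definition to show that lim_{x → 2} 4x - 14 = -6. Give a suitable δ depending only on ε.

δ = ε/4

Suppose ε > 0. We need δ > 0 so that 0 < |x − 2| < δ implies |(4x - 14) + 6| < ε.
Since (4x - 14) + 6 = 4(x − 2), we have |(4x - 14) + 6| = 4|x − 2|.
Thus it suffices that |x − 2| < ε/4.
Choosing δ = ε/4 gives |(4x - 14) + 6| = 4|x − 2| < ε whenever |x − 2| < δ.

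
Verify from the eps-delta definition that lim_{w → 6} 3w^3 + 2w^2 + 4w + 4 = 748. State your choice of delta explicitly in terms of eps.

delta = min(1, eps/411)

Let eps > 0. We want delta > 0 such that 0 < |w − 6| < delta implies |(3w^3 + 2w^2 + 4w + 4) − 748| < eps.
(3w^3 + 2w^2 + 4w + 4) − 748 = 3w^3 + 2w^2 + 4w - 744 = (w − 6)(3w^2 + 20w + 124).
So |(3w^3 + 2w^2 + 4w + 4) − 748| = |w − 6|·|3w^2 + 20w + 124|.
Assume first that |w − 6| < 1, so |w| < 7. Then |3w^2 + 20w + 124| ≤ 3·7^2 + 20·7 + 124 = 411.
Hence |(3w^3 + 2w^2 + 4w + 4) − 748| ≤ 411|w − 6| < eps provided |w − 6| < eps/411.
Take delta = min(1, eps/411). Then 0 < |w − 6| < delta gives both |w − 6| < 1 and |w − 6| < eps/411, so |(3w^3 + 2w^2 + 4w + 4) − 748| < eps.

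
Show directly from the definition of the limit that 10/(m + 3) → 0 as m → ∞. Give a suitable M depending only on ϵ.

Let ϵ > 0 be given. For m ≥ 1, |10/(m + 3) − 0| = 10/(m + 3) ≤ 10/m.
We need 10/m < ϵ, i.e. m > 10/ϵ.
Take M = 10/ϵ. If m > M then |10/(m + 3)| ≤ 10/m < ϵ.

M = 10/ϵ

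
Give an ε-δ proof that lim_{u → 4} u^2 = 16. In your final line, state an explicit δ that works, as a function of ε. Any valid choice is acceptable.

Let ε > 0 be given. We seek δ > 0 with 0 < |u − 4| < δ ⇒ |u^2 − 16| < ε.
Factor: u^2 − 16 = (u − 4)(u + 4), so |u^2 − 16| = |u − 4|·|u + 4|.
Restrict δ ≤ 1. Then |u − 4| < 1 gives |u| < 5, so by the triangle inequality |u + 4| ≤ 5 + 4 = 9.
Hence |u^2 − 16| ≤ 9|u − 4|, which is < ε once |u − 4| < ε/9.
Take δ = min(1, ε/9). If 0 < |u − 4| < δ then both bounds hold and |u^2 − 16| ≤ 9|u − 4| < 9·(ε/9) = ε.

δ = min(1, ε/9)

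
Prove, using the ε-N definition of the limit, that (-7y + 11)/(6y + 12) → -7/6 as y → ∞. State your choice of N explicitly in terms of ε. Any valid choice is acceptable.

Let ε > 0. We seek N > 0 such that y > N implies |(-7y + 11)/(6y + 12) + 7/6| < ε.
(-7y + 11)/(6y + 12) + 7/6 = (6(-7y + 11) − (-7)(6y + 12)) / (6(6y + 12)) = 150/(6(6y + 12)).
For y > 0 we have 6y + 12 > 6y, so |(-7y + 11)/(6y + 12) + 7/6| = 150/(6(6y + 12)) < 150/(6·6y) = (25/6)/y.
Thus |(-7y + 11)/(6y + 12) + 7/6| < ε whenever y > (25/6)/ε.
Take N = (25/6)/ε. If y > N then |(-7y + 11)/(6y + 12) + 7/6| < (25/6)/y < ε.

N = (25/6)/ε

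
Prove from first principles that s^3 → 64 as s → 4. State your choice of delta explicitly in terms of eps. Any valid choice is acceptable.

delta = min(2, eps/76)

Fix eps > 0. We seek delta > 0 with 0 < |s − 4| < delta ⇒ |s^3 − 64| < eps.
Factor: s^3 − 64 = (s − 4)(s^2 + 4s + 16), so |s^3 − 64| = |s − 4|·|s^2 + 4s + 16|.
Restrict delta ≤ 2. Then |s − 4| < 2 gives |s| < 6, so by the triangle inequality |s^2 + 4s + 16| ≤ 6^2 + 4·6 + 16 = 76.
Hence |s^3 − 64| ≤ 76|s − 4|, which is < eps once |s − 4| < eps/76.
Take delta = min(2, eps/76). If 0 < |s − 4| < delta then both bounds hold and |s^3 − 64| ≤ 76|s − 4| < 76·(eps/76) = eps.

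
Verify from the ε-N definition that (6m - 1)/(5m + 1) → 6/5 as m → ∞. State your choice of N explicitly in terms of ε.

Let ε > 0 be given. For m ≥ 1, |(6m - 1)/(5m + 1) − (6/5)| = |-11|/(5(5m + 1)) = 11/(5(5m + 1)).
Since 5m + 1 ≥ 5m for m ≥ 1, this is ≤ 11/(5·5m) = (11/25)/m.
So |(6m - 1)/(5m + 1) − (6/5)| < ε whenever m > (11/25)/ε.
Take N = (11/25)/ε. If m > N then |(6m - 1)/(5m + 1) − (6/5)| ≤ (11/25)/m < ε.

N = (11/25)/ε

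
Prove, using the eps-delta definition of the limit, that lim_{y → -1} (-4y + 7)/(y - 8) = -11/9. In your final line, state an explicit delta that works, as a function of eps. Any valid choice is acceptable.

Let eps > 0. We want delta > 0 with 0 < |y + 1| < delta ⇒ |(-4y + 7)/(y - 8) + 11/9| < eps.
Combining over a common denominator, (-4y + 7)/(y - 8) + 11/9 = [(-4y + 7)·(-9) − 11·(y - 8)] / [(-9)·(y - 8)] = 25(y + 1) / ((-9)(y - 8)).
So |(-4y + 7)/(y - 8) + 11/9| = 25|y + 1| / (9·|y − 8|).
Require delta ≤ 9/2, so |y − 8| ≥ |-9| − |y + 1| > 9 − 9/2 = 9/2.
Hence |(-4y + 7)/(y - 8) + 11/9| < 25|y + 1|/(9·(9/2)) = (50/81)|y + 1|, which is < eps once |y + 1| < (81/50)eps.
Take delta = min(9/2, (81/50)eps). Then 0 < |y + 1| < delta forces both bounds, so |(-4y + 7)/(y - 8) + 11/9| < eps.

delta = min(9/2, (81/50)eps)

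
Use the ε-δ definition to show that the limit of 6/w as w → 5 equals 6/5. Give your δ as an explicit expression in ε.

Fix ε > 0. We seek δ > 0 such that 0 < |w − 5| < δ implies |6/w − (6/5)| < ε.
|6/w − (6/5)| = 6·|5 − w|/(5·|w|) = 6|w − 5|/(5|w|).
Restrict δ ≤ 5/2. Then |w − 5| < 5/2 gives |w| > 5/2, so 5|w| > 25/2.
Then |6/w − (6/5)| < 6|w − 5|/(25/2), which is < ε when |w − 5| < (25/12)ε.
Take δ = min(5/2, (25/12)ε). Then 0 < |w − 5| < δ gives both |w − 5| < 5/2 and |w − 5| < (25/12)ε, so |6/w − (6/5)| < ε.

δ = min(5/2, (25/12)ε)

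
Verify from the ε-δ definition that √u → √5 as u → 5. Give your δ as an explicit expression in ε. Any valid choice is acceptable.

δ = min(5, √5·ε)

Suppose ε > 0. We want δ > 0 such that 0 < |u − 5| < δ implies |√u − √5| < ε.
Multiplying by the conjugate, |√u − √5| = |u − 5|/(√u + √5).
Restrict δ ≤ 5 so that |u − 5| < 5 forces u > 0, and then √u + √5 > √5.
Hence |√u − √5| < |u − 5|/√5, which is < ε once |u − 5| < √5·ε.
Take δ = min(5, √5·ε). If 0 < |u − 5| < δ then u > 0 and |√u − √5| < |u − 5|/√5 < ε.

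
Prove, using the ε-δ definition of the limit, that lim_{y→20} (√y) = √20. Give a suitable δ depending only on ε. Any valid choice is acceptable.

Let ε > 0 be given. We want δ > 0 such that 0 < |y − 20| < δ implies |√y − √20| < ε.
Multiplying by the conjugate, |√y − √20| = |y − 20|/(√y + √20).
Restrict δ ≤ 20 so that |y − 20| < 20 forces y > 0, and then √y + √20 > √20.
Hence |√y − √20| < |y − 20|/√20, which is < ε once |y − 20| < √20·ε.
Take δ = min(20, √20·ε). If 0 < |y − 20| < δ then y > 0 and |√y − √20| < |y − 20|/√20 < ε.

δ = min(20, √20·ε)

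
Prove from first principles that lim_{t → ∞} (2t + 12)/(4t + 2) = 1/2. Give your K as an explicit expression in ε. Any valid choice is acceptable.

K = (11/4)/ε

Let ε > 0 be given. We seek K > 0 such that t > K implies |(2t + 12)/(4t + 2) − (1/2)| < ε.
(2t + 12)/(4t + 2) − (1/2) = (4(2t + 12) − 2(4t + 2)) / (4(4t + 2)) = 44/(4(4t + 2)).
For t > 0 we have 4t + 2 > 4t, so |(2t + 12)/(4t + 2) − (1/2)| = 44/(4(4t + 2)) < 44/(4·4t) = (11/4)/t.
Thus |(2t + 12)/(4t + 2) − (1/2)| < ε whenever t > (11/4)/ε.
Take K = (11/4)/ε. If t > K then |(2t + 12)/(4t + 2) − (1/2)| < (11/4)/t < ε.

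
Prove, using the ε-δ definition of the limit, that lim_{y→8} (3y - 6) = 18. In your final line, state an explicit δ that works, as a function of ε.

δ = ε/3

Suppose ε > 0. We need δ > 0 so that 0 < |y − 8| < δ implies |(3y - 6) − 18| < ε.
Since (3y - 6) − 18 = 3(y − 8), we have |(3y - 6) − 18| = 3|y − 8|.
Thus it suffices that |y − 8| < ε/3.
Choosing δ = ε/3 gives |(3y - 6) − 18| = 3|y − 8| < ε whenever |y − 8| < δ.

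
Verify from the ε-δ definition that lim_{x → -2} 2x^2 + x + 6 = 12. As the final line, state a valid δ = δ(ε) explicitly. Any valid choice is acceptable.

δ = min(1, ε/9)

Let ε > 0 be given. We want δ > 0 such that 0 < |x + 2| < δ implies |(2x^2 + x + 6) − 12| < ε.
(2x^2 + x + 6) − 12 = 2x^2 + x - 6 = (x + 2)(2x - 3).
So |(2x^2 + x + 6) − 12| = |x + 2|·|2x - 3|.
Require δ ≤ 1. Then |x + 2| < 1 gives |x| < 3, and by the triangle inequality |2x - 3| ≤ 2·3 + 3 = 9.
Hence |(2x^2 + x + 6) − 12| ≤ 9|x + 2| < ε provided |x + 2| < ε/9.
Choosing δ = min(1, ε/9) ensures both conditions, hence |(2x^2 + x + 6) − 12| < ε.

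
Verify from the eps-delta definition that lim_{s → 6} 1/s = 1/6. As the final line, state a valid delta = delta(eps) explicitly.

delta = min(3, 18eps)

Let eps > 0 be given. We seek delta > 0 such that 0 < |s − 6| < delta implies |1/s − (1/6)| < eps.
|1/s − (1/6)| = |6 − s|/(6·|s|) = |s − 6|/(6|s|).
Require delta ≤ 3 so that |s| > 6 − 3 = 3, hence 6|s| > 18.
Then |1/s − (1/6)| < |s − 6|/18, which is < eps when |s − 6| < 18eps.
Take delta = min(3, 18eps). Then 0 < |s − 6| < delta gives both |s − 6| < 3 and |s − 6| < 18eps, so |1/s − (1/6)| < eps.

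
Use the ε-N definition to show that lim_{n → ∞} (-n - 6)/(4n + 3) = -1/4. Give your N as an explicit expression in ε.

Let ε > 0 be given. For n ≥ 1, |(-n - 6)/(4n + 3) + 1/4| = |-21|/(4(4n + 3)) = 21/(4(4n + 3)).
Since 4n + 3 ≥ 4n for n ≥ 1, this is ≤ 21/(4·4n) = (21/16)/n.
So |(-n - 6)/(4n + 3) + 1/4| < ε whenever n > (21/16)/ε.
Take N = (21/16)/ε. If n > N then |(-n - 6)/(4n + 3) + 1/4| ≤ (21/16)/n < ε.

N = (21/16)/ε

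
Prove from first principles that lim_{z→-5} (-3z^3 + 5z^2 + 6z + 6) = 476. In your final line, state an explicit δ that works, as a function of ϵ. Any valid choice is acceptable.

Let ϵ > 0. We want δ > 0 such that 0 < |z + 5| < δ implies |(-3z^3 + 5z^2 + 6z + 6) − 476| < ϵ.
(-3z^3 + 5z^2 + 6z + 6) − 476 = -3z^3 + 5z^2 + 6z - 470 = (z + 5)(-3z^2 + 20z - 94).
So |(-3z^3 + 5z^2 + 6z + 6) − 476| = |z + 5|·|-3z^2 + 20z - 94|.
Require δ ≤ 2. Then |z + 5| < 2 gives |z| < 7, and by the triangle inequality |-3z^2 + 20z - 94| ≤ 3·7^2 + 20·7 + 94 = 381.
Hence |(-3z^3 + 5z^2 + 6z + 6) − 476| ≤ 381|z + 5| < ϵ provided |z + 5| < ϵ/381.
Take δ = min(2, ϵ/381). Then 0 < |z + 5| < δ gives both |z + 5| < 2 and |z + 5| < ϵ/381, so |(-3z^3 + 5z^2 + 6z + 6) − 476| < ϵ.

δ = min(2, ϵ/381)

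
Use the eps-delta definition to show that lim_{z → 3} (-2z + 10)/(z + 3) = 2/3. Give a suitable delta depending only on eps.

delta = min(3, (9/8)eps)

Fix eps > 0. We want delta > 0 with 0 < |z − 3| < delta ⇒ |(-2z + 10)/(z + 3) − (2/3)| < eps.
Combining over a common denominator, (-2z + 10)/(z + 3) − (2/3) = [(-2z + 10)·6 − 4·(z + 3)] / [6·(z + 3)] = -16(z − 3) / (6(z + 3)).
So |(-2z + 10)/(z + 3) − (2/3)| = 16|z − 3| / (6·|z + 3|).
Require delta ≤ 3, so |z + 3| ≥ |6| − |z − 3| > 6 − 3 = 3.
Hence |(-2z + 10)/(z + 3) − (2/3)| < 16|z − 3|/(6·3) = (8/9)|z − 3|, which is < eps once |z − 3| < (9/8)eps.
Take delta = min(3, (9/8)eps). Then 0 < |z − 3| < delta forces both bounds, so |(-2z + 10)/(z + 3) − (2/3)| < eps.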